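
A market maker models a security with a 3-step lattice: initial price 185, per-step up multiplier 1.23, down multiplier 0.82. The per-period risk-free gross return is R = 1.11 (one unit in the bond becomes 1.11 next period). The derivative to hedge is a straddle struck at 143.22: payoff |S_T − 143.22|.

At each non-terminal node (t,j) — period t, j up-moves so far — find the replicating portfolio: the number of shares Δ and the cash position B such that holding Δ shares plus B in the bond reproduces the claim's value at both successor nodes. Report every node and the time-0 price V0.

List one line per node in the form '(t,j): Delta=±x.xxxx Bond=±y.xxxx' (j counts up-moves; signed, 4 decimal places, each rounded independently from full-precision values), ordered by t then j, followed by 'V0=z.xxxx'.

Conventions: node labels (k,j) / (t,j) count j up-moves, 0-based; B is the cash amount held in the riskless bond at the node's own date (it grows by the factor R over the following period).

(0,0): Delta=0.9244 Bond=-89.2312
(1,0): Delta=0.6505 Bond=-57.4946
(1,1): Delta=1.0000 Bond=-116.2406
(2,0): Delta=-0.6163 Bond=93.7671
(2,1): Delta=1.0000 Bond=-129.0270
(2,2): Delta=1.0000 Bond=-129.0270
V0=81.7900

The replicating-portfolio and risk-neutral prices coincide; use p* = (1.11−0.82)/(1.23−0.82) = 0.7073 for the latter.
Payoffs at expiry: V(3,0)=41.2169, V(3,1)=9.7846, V(3,2)=86.2869, V(3,3)=201.0404
(2,0): S=124.3940. Δ = (V_up−V_dn)/(S_up−S_dn) = (9.7846−41.2169)/(153.0046−102.0031) = -0.6163. V = [p*·9.7846 + (1−p*)·41.2169]/1.11 = 17.1030. B = V − Δ·S = 93.7671.
(2,1): S=186.5910. Δ = (V_up−V_dn)/(S_up−S_dn) = (86.2869−9.7846)/(229.5069−153.0046) = 1.0000. V = [p*·86.2869 + (1−p*)·9.7846]/1.11 = 57.5640. B = V − Δ·S = -129.0270.
(2,2): S=279.8865. Δ = (V_up−V_dn)/(S_up−S_dn) = (201.0404−86.2869)/(344.2604−229.5069) = 1.0000. V = [p*·201.0404 + (1−p*)·86.2869]/1.11 = 150.8595. B = V − Δ·S = -129.0270.
(1,0): S=151.7000. Δ = (V_up−V_dn)/(S_up−S_dn) = (57.5640−17.1030)/(186.5910−124.3940) = 0.6505. V = [p*·57.5640 + (1−p*)·17.1030]/1.11 = 41.1908. B = V − Δ·S = -57.4946.
(1,1): S=227.5500. Δ = (V_up−V_dn)/(S_up−S_dn) = (150.8595−57.5640)/(279.8865−186.5910) = 1.0000. V = [p*·150.8595 + (1−p*)·57.5640]/1.11 = 111.3094. B = V − Δ·S = -116.2406.
(0,0): S=185.0000. Δ = (V_up−V_dn)/(S_up−S_dn) = (111.3094−41.1908)/(227.5500−151.7000) = 0.9244. V = [p*·111.3094 + (1−p*)·41.1908]/1.11 = 81.7900. B = V − Δ·S = -89.2312.
Check: Δ(0,0)·S0 + B(0,0) = 81.7900 = V0.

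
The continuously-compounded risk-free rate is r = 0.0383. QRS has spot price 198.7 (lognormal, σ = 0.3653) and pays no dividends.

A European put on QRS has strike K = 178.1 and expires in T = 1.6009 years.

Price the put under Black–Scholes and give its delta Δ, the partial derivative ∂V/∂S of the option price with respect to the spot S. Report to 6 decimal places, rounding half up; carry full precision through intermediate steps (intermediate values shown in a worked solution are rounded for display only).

price = 20.080445
Δ = -0.274066

σ√T = 0.3653·√1.6009 = 0.462202
d₁ = (ln(S/K) + (r+σ²/2)T) / (σ√T) = (ln(198.7/178.1) + (0.0383+0.3653²/2)·1.6009) / 0.462202 = (0.109451 + 0.168130) / 0.462202 = 0.600562
d₂ = d₁ − σ√T = 0.600562 − 0.462202 = 0.138360
e^{−rT} = 0.940527
N(−d₁) = 0.274066,  N(−d₂) = 0.444978
Put price V = K·e^{−rT}·N(−d₂) − S·N(−d₁) = 74.537360 − 54.456915 = 20.080445
Δ = −N(−d₁) = -0.274066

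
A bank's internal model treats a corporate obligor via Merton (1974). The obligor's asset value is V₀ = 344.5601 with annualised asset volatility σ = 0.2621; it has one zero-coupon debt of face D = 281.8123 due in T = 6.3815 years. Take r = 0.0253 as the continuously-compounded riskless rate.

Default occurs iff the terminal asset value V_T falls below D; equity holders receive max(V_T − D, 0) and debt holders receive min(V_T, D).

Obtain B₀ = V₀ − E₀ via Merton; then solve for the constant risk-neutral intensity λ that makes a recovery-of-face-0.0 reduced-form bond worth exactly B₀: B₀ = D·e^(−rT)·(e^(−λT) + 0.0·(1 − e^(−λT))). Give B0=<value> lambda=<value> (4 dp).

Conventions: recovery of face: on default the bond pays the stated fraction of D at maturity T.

Apply the equity-as-call identities (strike 281.8123, horizon 6.3815 years):
d₁ = [ln(V₀/D) + (r + σ²/2)T] / (σ√T)
   = [ln(344.5601/281.8123) + (0.0253 + 0.5·0.2621²)·6.3815] / (0.2621·√6.3815)
   = [0.201027 + 0.380645] / 0.662107 = 0.878517
d₂ = d₁ − σ√T = 0.878517 − 0.662107 = 0.216409
N(d₁) = 0.810168,  N(d₂) = 0.585666,  e^(−rT) = 0.850907
E₀ = V₀·N(d₁) − D·e^(−rT)·N(d₂)
   = 344.5601·0.810168 − 281.8123·0.850907·0.585666 = 138.711288
B₀ = V₀ − E₀ = 344.5601 − 138.711288 = 205.848812
e^(−λT) = (B₀·e^(rT)/D − 0)/(1 − 0) = (205.8488·1.175216/281.8123 − 0)/1 = 0.85843237
λ = −ln(0.85843237)/6.3815 = 0.023920

B0=205.8488 lambda=0.0239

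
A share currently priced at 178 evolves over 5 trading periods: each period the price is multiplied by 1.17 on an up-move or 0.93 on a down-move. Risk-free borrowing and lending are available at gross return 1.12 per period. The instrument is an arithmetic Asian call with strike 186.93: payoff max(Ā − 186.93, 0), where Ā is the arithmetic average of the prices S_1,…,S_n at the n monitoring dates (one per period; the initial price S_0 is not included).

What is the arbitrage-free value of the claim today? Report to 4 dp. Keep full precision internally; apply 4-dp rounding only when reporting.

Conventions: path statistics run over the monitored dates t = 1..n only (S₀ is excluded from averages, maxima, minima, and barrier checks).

price = 37.9167

Under the martingale measure an up-move has probability p* = 0.7917; value the claim as the probability-weighted average of per-path payoffs, discounted 5 periods at R = 1.12.
Enumerate all 2^5 = 32 price paths (U = up ×1.17, D = down ×0.93); each path with k up-moves has probability p*^k·(1−p*)^(5−k).
DDDDD: Ā=143.9307, payoff=0.0000, prob=0.000392
UDDDD: Ā=181.0741, payoff=0.0000, prob=0.001491
DUDDD: Ā=172.5301, payoff=0.0000, prob=0.001491
UUDDD: Ā=217.0540, payoff=30.1240, prob=0.005667
DDUDD: Ā=164.5842, payoff=0.0000, prob=0.001491
UDUDD: Ā=207.0575, payoff=20.1275, prob=0.005667
DUUDD: Ā=198.5135, payoff=11.5835, prob=0.005667
UUUDD: Ā=249.7428, payoff=62.8128, prob=0.021535
DDDUD: Ā=157.1945, payoff=0.0000, prob=0.001491
UDDUD: Ā=197.7608, payoff=10.8308, prob=0.005667
DUDUD: Ā=189.2168, payoff=2.2868, prob=0.005667
UUDUD: Ā=238.0470, payoff=51.1170, prob=0.021535
DDUUD: Ā=181.2709, payoff=0.0000, prob=0.005667
UDUUD: Ā=228.0505, payoff=41.1205, prob=0.021535
DUUUD: Ā=219.5065, payoff=32.5765, prob=0.021535
UUUUD: Ā=276.1533, payoff=89.2233, prob=0.081833
DDDDU: Ā=150.3221, payoff=0.0000, prob=0.001491
UDDDU: Ā=189.1149, payoff=2.1849, prob=0.005667
DUDDU: Ā=180.5709, payoff=0.0000, prob=0.005667
UUDDU: Ā=227.1698, payoff=40.2398, prob=0.021535
DDUDU: Ā=172.6249, payoff=0.0000, prob=0.005667
UDUDU: Ā=217.1733, payoff=30.2433, prob=0.021535
DUUDU: Ā=208.6293, payoff=21.6993, prob=0.021535
UUUDU: Ā=262.4691, payoff=75.5391, prob=0.081833
DDDUU: Ā=165.2352, payoff=0.0000, prob=0.005667
UDDUU: Ā=207.8766, payoff=20.9466, prob=0.021535
DUDUU: Ā=199.3326, payoff=12.4026, prob=0.021535
UUDUU: Ā=250.7732, payoff=63.8432, prob=0.081833
DDUUU: Ā=191.3867, payoff=4.4567, prob=0.021535
UDUUU: Ā=240.7768, payoff=53.8468, prob=0.081833
DUUUU: Ā=232.2328, payoff=45.3028, prob=0.081833
UUUUU: Ā=292.1638, payoff=105.2338, prob=0.310965
Price = Σ prob·payoff / R^5 = 66.822203 / 1.762342 = 37.9167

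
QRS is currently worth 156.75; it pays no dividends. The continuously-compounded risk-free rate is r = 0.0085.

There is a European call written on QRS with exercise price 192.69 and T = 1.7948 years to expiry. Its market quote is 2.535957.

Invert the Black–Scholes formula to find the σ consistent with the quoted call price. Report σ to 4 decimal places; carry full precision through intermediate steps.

sigma = 0.1390

At σ = 0.1390 the Black–Scholes value reproduces the quote:
σ√T = 0.139·√1.7948 = 0.186219
d₁ = (ln(S/K) + (r+σ²/2)T) / (σ√T) = (ln(156.75/192.69) + (0.0085+0.139²/2)·1.7948) / 0.186219 = (-0.206431 + 0.032594) / 0.186219 = -0.933506
d₂ = d₁ − σ√T = -0.933506 − 0.186219 = -1.119724
e^{−rT} = 0.984860
N(d₁) = 0.175279,  N(d₂) = 0.131416
V = S·N(d₁) − K·e^{−rT}·N(d₂) = 27.475056 − 24.939099 = 2.535957 (the observed quote) — the price is monotone increasing in volatility, hence this σ is the only solution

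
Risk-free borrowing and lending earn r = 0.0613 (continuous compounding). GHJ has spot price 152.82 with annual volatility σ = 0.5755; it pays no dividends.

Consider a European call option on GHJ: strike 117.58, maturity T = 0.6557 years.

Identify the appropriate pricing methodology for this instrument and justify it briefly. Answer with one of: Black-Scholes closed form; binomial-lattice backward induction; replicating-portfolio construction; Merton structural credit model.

framework: Black-Scholes closed form

Key observation: a European claim on GHJ (strike 117.58) — a lognormal (GBM) underlying with constant rate and volatility — has an exact closed-form value; no lattice or capital structure is involved.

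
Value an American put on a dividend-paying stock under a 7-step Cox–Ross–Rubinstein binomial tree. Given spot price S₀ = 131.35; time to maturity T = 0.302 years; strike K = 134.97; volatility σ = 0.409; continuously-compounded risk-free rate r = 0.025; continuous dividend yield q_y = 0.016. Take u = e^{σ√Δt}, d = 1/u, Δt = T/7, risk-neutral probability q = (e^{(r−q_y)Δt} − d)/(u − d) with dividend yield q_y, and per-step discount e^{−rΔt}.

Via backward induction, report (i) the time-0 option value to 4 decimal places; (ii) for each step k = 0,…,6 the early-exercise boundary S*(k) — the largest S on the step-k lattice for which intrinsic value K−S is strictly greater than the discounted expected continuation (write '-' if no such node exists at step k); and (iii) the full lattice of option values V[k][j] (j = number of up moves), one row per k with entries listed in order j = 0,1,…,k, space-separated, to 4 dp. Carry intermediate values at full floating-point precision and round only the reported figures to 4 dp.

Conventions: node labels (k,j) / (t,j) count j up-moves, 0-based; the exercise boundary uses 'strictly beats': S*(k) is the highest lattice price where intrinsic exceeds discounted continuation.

price = 13.9185
boundary = - - - - 93.5087 101.7997 110.8258
tree:
13.9185
19.3098 8.1339
25.9105 12.2326 3.7308
33.4694 17.8144 6.2385 1.0339
41.4613 24.9232 10.1858 1.9945 0.0000
49.0771 33.1703 16.0825 3.8475 0.0000 0.0000
56.0726 41.4613 24.1442 7.4221 0.0000 0.0000 0.0000
62.4983 49.0771 33.1703 14.3177 0.0000 0.0000 0.0000 0.0000

Δt=0.04314, u=1.08867, d=0.91856, q=0.48106, disc=e^(-rΔt)=0.99892
k=7 terminal: V=max(K-S,0) → 62.4983 49.0771 33.1703 14.3177 0.0000 0.0000 0.0000 0.0000
k=6: j=0 S=78.8974 intr=56.0726 cont=55.9815 V=56.0726[EX]; j=1 S=93.5087 intr=41.4613 cont=41.3803 V=41.4613[EX]; j=2 S=110.8258 intr=24.1442 cont=24.0751 V=24.1442[EX]; j=3 S=131.3500 intr=3.6200 cont=7.4221 V=7.4221[hold]; j=4 S=155.6751 intr=0.0000 cont=0.0000 V=0.0000[hold]; j=5 S=184.5050 intr=0.0000 cont=0.0000 V=0.0000[hold]; j=6 S=218.6741 intr=0.0000 cont=0.0000 V=0.0000[hold]  S*(6)=110.8258
k=5: j=0 S=85.8929 intr=49.0771 cont=48.9908 V=49.0771[EX]; j=1 S=101.7997 intr=33.1703 cont=33.0951 V=33.1703[EX]; j=2 S=120.6523 intr=14.3177 cont=16.0825 V=16.0825[hold]; j=3 S=142.9962 intr=0.0000 cont=3.8475 V=3.8475[hold]; j=4 S=169.4781 intr=0.0000 cont=0.0000 V=0.0000[hold]; j=5 S=200.8643 intr=0.0000 cont=0.0000 V=0.0000[hold]  S*(5)=101.7997
k=4: j=0 S=93.5087 intr=41.4613 cont=41.3803 V=41.4613[EX]; j=1 S=110.8258 intr=24.1442 cont=24.9232 V=24.9232[hold]; j=2 S=131.3500 intr=3.6200 cont=10.1858 V=10.1858[hold]; j=3 S=155.6751 intr=0.0000 cont=1.9945 V=1.9945[hold]; j=4 S=184.5050 intr=0.0000 cont=0.0000 V=0.0000[hold]  S*(4)=93.5087
k=3: j=0 S=101.7997 intr=33.1703 cont=33.4694 V=33.4694[hold]; j=1 S=120.6523 intr=14.3177 cont=17.8144 V=17.8144[hold]; j=2 S=142.9962 intr=0.0000 cont=6.2385 V=6.2385[hold]; j=3 S=169.4781 intr=0.0000 cont=1.0339 V=1.0339[hold]  S*(3)=-
k=2: j=0 S=110.8258 intr=24.1442 cont=25.9105 V=25.9105[hold]; j=1 S=131.3500 intr=3.6200 cont=12.2326 V=12.2326[hold]; j=2 S=155.6751 intr=0.0000 cont=3.7308 V=3.7308[hold]  S*(2)=-
k=1: j=0 S=120.6523 intr=14.3177 cont=19.3098 V=19.3098[hold]; j=1 S=142.9962 intr=0.0000 cont=8.1339 V=8.1339[hold]  S*(1)=-
k=0: j=0 S=131.3500 intr=3.6200 cont=13.9185 V=13.9185[hold]  S*(0)=-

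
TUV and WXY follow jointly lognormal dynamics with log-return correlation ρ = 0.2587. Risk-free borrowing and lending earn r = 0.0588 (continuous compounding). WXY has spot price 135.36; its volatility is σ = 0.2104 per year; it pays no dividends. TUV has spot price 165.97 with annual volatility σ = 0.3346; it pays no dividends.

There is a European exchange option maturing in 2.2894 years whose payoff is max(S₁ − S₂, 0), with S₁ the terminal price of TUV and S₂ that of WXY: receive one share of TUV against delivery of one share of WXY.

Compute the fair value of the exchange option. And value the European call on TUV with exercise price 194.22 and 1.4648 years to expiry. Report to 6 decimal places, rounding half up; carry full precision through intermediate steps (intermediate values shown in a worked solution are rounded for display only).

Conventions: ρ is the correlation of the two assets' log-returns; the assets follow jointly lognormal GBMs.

σ_eff = √(σ₁² + σ₂² − 2ρσ₁σ₂) = √(0.3346² + 0.2104² − 2·0.2587·0.3346·0.2104) = 0.346122
d₁ = (ln(S₁/S₂) + (q₂ − q₁ + σ_eff²/2)T) / (σ_eff√T) = (ln(165.97/135.36) + (0.0 − 0.0 + 0.059900)·2.2894) / 0.523709 = 0.651134
d₂ = d₁ − σ_eff√T = 0.651134 − 0.523709 = 0.127425
N(d₁) = 0.742520,  N(d₂) = 0.550698
V = S₁·e^{−q₁T}·N(d₁) − S₂·e^{−q₂T}·N(d₂) = 123.236042 − 74.542476 = 48.693567
[vanilla: TUV call K=194.22]
σ√T = 0.3346·√1.4648 = 0.404963
d₁ = (ln(S/K) + (r+σ²/2)T) / (σ√T) = (ln(165.97/194.22) + (0.0588+0.3346²/2)·1.4648) / 0.404963 = (-0.157184 + 0.168128) / 0.404963 = 0.027023
d₂ = d₁ − σ√T = 0.027023 − 0.404963 = -0.377940
e^{−rT} = 0.917475
N(d₁) = 0.510779,  N(d₂) = 0.352738
price = S·N(d₁) − K·e^{−rT}·N(d₂) = 84.774020 − 62.854988 = 21.919031

exchange price = 48.693567
price(TUV call K=194.22) = 21.919031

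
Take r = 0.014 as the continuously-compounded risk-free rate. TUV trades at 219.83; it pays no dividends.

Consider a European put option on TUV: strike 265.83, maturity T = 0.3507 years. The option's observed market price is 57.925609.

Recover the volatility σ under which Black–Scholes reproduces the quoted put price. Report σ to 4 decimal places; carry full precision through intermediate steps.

At σ = 0.5370 the Black–Scholes value reproduces the quote:
σ√T = 0.537·√0.3507 = 0.318011
d₁ = (ln(S/K) + (r+σ²/2)T) / (σ√T) = (ln(219.83/265.83) + (0.014+0.537²/2)·0.3507) / 0.318011 = (-0.190002 + 0.055475) / 0.318011 = -0.423027
d₂ = d₁ − σ√T = -0.423027 − 0.318011 = -0.741038
e^{−rT} = 0.995102
N(−d₁) = 0.663862,  N(−d₂) = 0.770665
V = K·e^{−rT}·N(−d₂) − S·N(−d₁) = 203.862424 − 145.936815 = 57.925609 (matching the quote); vega is positive throughout, so no other σ reproduces this price

sigma = 0.5370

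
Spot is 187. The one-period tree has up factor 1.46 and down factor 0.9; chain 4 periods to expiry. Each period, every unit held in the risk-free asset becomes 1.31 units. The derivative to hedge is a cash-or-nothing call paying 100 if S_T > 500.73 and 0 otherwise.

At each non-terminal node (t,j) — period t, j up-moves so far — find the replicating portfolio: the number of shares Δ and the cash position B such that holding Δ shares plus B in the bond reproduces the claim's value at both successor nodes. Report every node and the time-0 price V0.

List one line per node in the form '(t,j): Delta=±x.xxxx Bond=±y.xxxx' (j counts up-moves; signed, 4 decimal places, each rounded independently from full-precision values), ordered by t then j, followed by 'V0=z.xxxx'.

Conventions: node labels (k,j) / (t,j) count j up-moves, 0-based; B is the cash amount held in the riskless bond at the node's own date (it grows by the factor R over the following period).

The replicating-portfolio and risk-neutral prices coincide; use p* = (1.31−0.9)/(1.46−0.9) = 0.7321 for the latter.
At maturity the claim pays: V(4,0)=0.0000, V(4,1)=0.0000, V(4,2)=0.0000, V(4,3)=100.0000, V(4,4)=100.0000
Node (3,0) S=136.3230: V=(p*·0.0000+(1−p*)·0.0000)/1.31=0.0000; Δ=(0.0000−0.0000)/(199.0316−122.6907)=0.0000; B=V−Δ·S=0.0000
Node (3,1) S=221.1462: V=(p*·0.0000+(1−p*)·0.0000)/1.31=0.0000; Δ=(0.0000−0.0000)/(322.8735−199.0316)=0.0000; B=V−Δ·S=0.0000
Node (3,2) S=358.7483: V=(p*·100.0000+(1−p*)·0.0000)/1.31=55.8888; Δ=(100.0000−0.0000)/(523.7725−322.8735)=0.4978; B=V−Δ·S=-122.6827
Node (3,3) S=581.9694: V=(p*·100.0000+(1−p*)·100.0000)/1.31=76.3359; Δ=(100.0000−100.0000)/(849.6754−523.7725)=0.0000; B=V−Δ·S=76.3359
Node (2,0) S=151.4700: V=(p*·0.0000+(1−p*)·0.0000)/1.31=0.0000; Δ=(0.0000−0.0000)/(221.1462−136.3230)=0.0000; B=V−Δ·S=0.0000
Node (2,1) S=245.7180: V=(p*·55.8888+(1−p*)·0.0000)/1.31=31.2355; Δ=(55.8888−0.0000)/(358.7483−221.1462)=0.4062; B=V−Δ·S=-68.5658
Node (2,2) S=398.6092: V=(p*·76.3359+(1−p*)·55.8888)/1.31=54.0908; Δ=(76.3359−55.8888)/(581.9694−358.7483)=0.0916; B=V−Δ·S=17.5781
Node (1,0) S=168.3000: V=(p*·31.2355+(1−p*)·0.0000)/1.31=17.4572; Δ=(31.2355−0.0000)/(245.7180−151.4700)=0.3314; B=V−Δ·S=-38.3206
Node (1,1) S=273.0200: V=(p*·54.0908+(1−p*)·31.2355)/1.31=36.6175; Δ=(54.0908−31.2355)/(398.6092−245.7180)=0.1495; B=V−Δ·S=-4.1955
Node (0,0) S=187.0000: V=(p*·36.6175+(1−p*)·17.4572)/1.31=24.0345; Δ=(36.6175−17.4572)/(273.0200−168.3000)=0.1830; B=V−Δ·S=-10.1803
Sanity check at the root: Δ(0,0)·S0 + B(0,0) reproduces V0 = 24.0345.

(0,0): Delta=0.1830 Bond=-10.1803
(1,0): Delta=0.3314 Bond=-38.3206
(1,1): Delta=0.1495 Bond=-4.1955
(2,0): Delta=0.0000 Bond=0.0000
(2,1): Delta=0.4062 Bond=-68.5658
(2,2): Delta=0.0916 Bond=17.5781
(3,0): Delta=0.0000 Bond=0.0000
(3,1): Delta=0.0000 Bond=0.0000
(3,2): Delta=0.4978 Bond=-122.6827
(3,3): Delta=0.0000 Bond=76.3359
V0=24.0345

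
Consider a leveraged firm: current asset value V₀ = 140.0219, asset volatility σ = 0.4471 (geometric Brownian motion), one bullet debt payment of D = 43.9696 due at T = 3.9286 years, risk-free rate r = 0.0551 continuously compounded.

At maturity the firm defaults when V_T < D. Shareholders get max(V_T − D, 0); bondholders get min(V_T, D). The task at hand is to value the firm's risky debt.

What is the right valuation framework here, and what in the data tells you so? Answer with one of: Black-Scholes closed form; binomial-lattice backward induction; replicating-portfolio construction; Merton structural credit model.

framework: Merton structural credit model

Key observation: with the firm-asset dynamics (V₀ = 140.0219) and a single zero-coupon liability of face 43.9696 given, debt value, spread, and default probability all derive from the option view of the balance sheet.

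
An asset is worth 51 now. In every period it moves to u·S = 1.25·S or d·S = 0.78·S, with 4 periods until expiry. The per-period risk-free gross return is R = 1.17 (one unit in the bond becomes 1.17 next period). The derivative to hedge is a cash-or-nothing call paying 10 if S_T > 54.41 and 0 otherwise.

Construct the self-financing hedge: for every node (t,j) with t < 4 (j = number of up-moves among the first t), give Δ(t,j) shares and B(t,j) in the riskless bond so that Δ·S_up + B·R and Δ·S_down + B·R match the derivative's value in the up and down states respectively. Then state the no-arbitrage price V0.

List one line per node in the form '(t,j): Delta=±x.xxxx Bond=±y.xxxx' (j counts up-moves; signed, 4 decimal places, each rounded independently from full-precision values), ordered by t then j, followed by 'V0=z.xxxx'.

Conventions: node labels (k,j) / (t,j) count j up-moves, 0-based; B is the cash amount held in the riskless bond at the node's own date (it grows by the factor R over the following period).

No-arbitrage ⇒ martingale measure with p* = (R−d)/(u−d) = 0.8298.
Payoffs at expiry: V(4,0)=0.0000, V(4,1)=0.0000, V(4,2)=0.0000, V(4,3)=10.0000, V(4,4)=10.0000
(3,0): S=24.2022. Δ = (V_up−V_dn)/(S_up−S_dn) = (0.0000−0.0000)/(30.2527−18.8777) = 0.0000. V = [p*·0.0000 + (1−p*)·0.0000]/1.17 = 0.0000. B = V − Δ·S = 0.0000.
(3,1): S=38.7855. Δ = (V_up−V_dn)/(S_up−S_dn) = (0.0000−0.0000)/(48.4819−30.2527) = 0.0000. V = [p*·0.0000 + (1−p*)·0.0000]/1.17 = 0.0000. B = V − Δ·S = 0.0000.
(3,2): S=62.1562. Δ = (V_up−V_dn)/(S_up−S_dn) = (10.0000−0.0000)/(77.6953−48.4819) = 0.3423. V = [p*·10.0000 + (1−p*)·0.0000]/1.17 = 7.0922. B = V − Δ·S = -14.1844.
(3,3): S=99.6094. Δ = (V_up−V_dn)/(S_up−S_dn) = (10.0000−10.0000)/(124.5117−77.6953) = 0.0000. V = [p*·10.0000 + (1−p*)·10.0000]/1.17 = 8.5470. B = V − Δ·S = 8.5470.
(2,0): S=31.0284. Δ = (V_up−V_dn)/(S_up−S_dn) = (0.0000−0.0000)/(38.7855−24.2022) = 0.0000. V = [p*·0.0000 + (1−p*)·0.0000]/1.17 = 0.0000. B = V − Δ·S = 0.0000.
(2,1): S=49.7250. Δ = (V_up−V_dn)/(S_up−S_dn) = (7.0922−0.0000)/(62.1562−38.7855) = 0.3035. V = [p*·7.0922 + (1−p*)·0.0000]/1.17 = 5.0299. B = V − Δ·S = -10.0599.
(2,2): S=79.6875. Δ = (V_up−V_dn)/(S_up−S_dn) = (8.5470−7.0922)/(99.6094−62.1562) = 0.0388. V = [p*·8.5470 + (1−p*)·7.0922]/1.17 = 7.0935. B = V − Δ·S = 3.9981.
(1,0): S=39.7800. Δ = (V_up−V_dn)/(S_up−S_dn) = (5.0299−0.0000)/(49.7250−31.0284) = 0.2690. V = [p*·5.0299 + (1−p*)·0.0000]/1.17 = 3.5673. B = V − Δ·S = -7.1346.
(1,1): S=63.7500. Δ = (V_up−V_dn)/(S_up−S_dn) = (7.0935−5.0299)/(79.6875−49.7250) = 0.0689. V = [p*·7.0935 + (1−p*)·5.0299]/1.17 = 5.7626. B = V − Δ·S = 1.3720.
(0,0): S=51.0000. Δ = (V_up−V_dn)/(S_up−S_dn) = (5.7626−3.5673)/(63.7500−39.7800) = 0.0916. V = [p*·5.7626 + (1−p*)·3.5673]/1.17 = 4.6059. B = V − Δ·S = -0.0649.
Verification: the root portfolio costs Δ(0,0)·S0 + B(0,0) = 4.6059, matching V0.

(0,0): Delta=0.0916 Bond=-0.0649
(1,0): Delta=0.2690 Bond=-7.1346
(1,1): Delta=0.0689 Bond=1.3720
(2,0): Delta=0.0000 Bond=0.0000
(2,1): Delta=0.3035 Bond=-10.0599
(2,2): Delta=0.0388 Bond=3.9981
(3,0): Delta=0.0000 Bond=0.0000
(3,1): Delta=0.0000 Bond=0.0000
(3,2): Delta=0.3423 Bond=-14.1844
(3,3): Delta=0.0000 Bond=8.5470
V0=4.6059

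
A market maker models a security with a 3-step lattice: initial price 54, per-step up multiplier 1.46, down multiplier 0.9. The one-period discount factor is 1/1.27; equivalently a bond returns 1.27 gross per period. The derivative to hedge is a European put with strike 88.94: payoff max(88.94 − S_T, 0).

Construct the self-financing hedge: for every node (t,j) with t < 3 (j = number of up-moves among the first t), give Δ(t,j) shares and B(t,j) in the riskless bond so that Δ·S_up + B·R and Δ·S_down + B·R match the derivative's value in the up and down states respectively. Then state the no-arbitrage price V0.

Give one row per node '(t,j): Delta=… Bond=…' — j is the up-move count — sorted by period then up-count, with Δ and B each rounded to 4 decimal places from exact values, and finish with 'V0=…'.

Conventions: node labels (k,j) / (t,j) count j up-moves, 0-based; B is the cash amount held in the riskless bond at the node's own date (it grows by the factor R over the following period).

(0,0): Delta=-0.2883 Bond=19.3097
(1,0): Delta=-0.7198 Bond=45.4942
(1,1): Delta=-0.1518 Bond=13.7545
(2,0): Delta=-1.0000 Bond=70.0315
(2,1): Delta=-0.6312 Bond=51.4851
(2,2): Delta=0.0000 Bond=0.0000
V0=3.7389

The replicating-portfolio and risk-neutral prices coincide; use p* = (1.27−0.9)/(1.46−0.9) = 0.6607 for the latter.
Terminal payoffs: V(3,0)=49.5740, V(3,1)=25.0796, V(3,2)=0.0000, V(3,3)=0.0000
  t=2,j=0: stock 43.7400 → up 63.8604 (V=25.0796), down 39.3660 (V=49.5740). Price 26.2915; hedge Δ=-1.0000, bond B=70.0315.
  t=2,j=1: stock 70.9560 → up 103.5958 (V=0.0000), down 63.8604 (V=25.0796). Price 6.7001; hedge Δ=-0.6312, bond B=51.4851.
  t=2,j=2: stock 115.1064 → up 168.0553 (V=0.0000), down 103.5958 (V=0.0000). Price 0.0000; hedge Δ=0.0000, bond B=0.0000.
  t=1,j=0: stock 48.6000 → up 70.9560 (V=6.7001), down 43.7400 (V=26.2915). Price 10.5096; hedge Δ=-0.7198, bond B=45.4942.
  t=1,j=1: stock 78.8400 → up 115.1064 (V=0.0000), down 70.9560 (V=6.7001). Price 1.7900; hedge Δ=-0.1518, bond B=13.7545.
  t=0,j=0: stock 54.0000 → up 78.8400 (V=1.7900), down 48.6000 (V=10.5096). Price 3.7389; hedge Δ=-0.2883, bond B=19.3097.
Check: Δ(0,0)·S0 + B(0,0) = 3.7389 = V0.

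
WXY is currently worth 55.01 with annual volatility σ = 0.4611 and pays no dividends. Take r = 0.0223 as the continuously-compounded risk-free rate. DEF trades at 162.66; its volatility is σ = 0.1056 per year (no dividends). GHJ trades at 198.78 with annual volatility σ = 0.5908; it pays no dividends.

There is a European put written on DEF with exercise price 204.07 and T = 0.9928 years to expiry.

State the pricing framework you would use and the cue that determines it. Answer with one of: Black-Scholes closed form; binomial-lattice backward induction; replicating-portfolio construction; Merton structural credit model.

Key observation: with DEF following a GBM at constant σ and r, the European put struck at 204.07 prices in closed form — nothing here needs a stepwise model or a balance sheet.

framework: Black-Scholes closed form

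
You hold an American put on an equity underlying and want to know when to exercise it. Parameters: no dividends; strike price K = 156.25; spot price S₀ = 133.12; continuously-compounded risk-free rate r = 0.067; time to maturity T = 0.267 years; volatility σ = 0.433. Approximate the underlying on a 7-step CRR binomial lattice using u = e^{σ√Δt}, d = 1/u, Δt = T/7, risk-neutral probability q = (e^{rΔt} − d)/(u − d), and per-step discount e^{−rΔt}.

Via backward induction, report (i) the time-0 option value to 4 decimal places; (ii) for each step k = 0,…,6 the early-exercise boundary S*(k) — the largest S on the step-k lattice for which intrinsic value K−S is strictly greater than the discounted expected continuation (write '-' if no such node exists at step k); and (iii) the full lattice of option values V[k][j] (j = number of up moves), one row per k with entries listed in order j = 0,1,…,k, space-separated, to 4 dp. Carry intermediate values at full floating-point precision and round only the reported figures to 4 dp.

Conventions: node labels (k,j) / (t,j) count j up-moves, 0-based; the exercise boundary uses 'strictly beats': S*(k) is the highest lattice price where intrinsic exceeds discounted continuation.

params: Δt=0.03814 u=1.08824 d=0.91891 q=0.49398 e^(-rΔt)=0.99745
t_7 payoffs: 82.6025 69.0310 52.9586 33.9245 11.3829 0.0000 0.0000 0.0000
t_6: node(6,0) S=80.1465 payoff=76.1035 vs cont=75.7047 → 76.1035 [stop]  node(6,1) S=94.9156 payoff=61.3344 vs cont=60.9356 → 61.3344 [stop]  node(6,2) S=112.4062 payoff=43.8438 vs cont=43.4450 → 43.8438 [stop]  node(6,3) S=133.1200 payoff=23.1300 vs cont=22.7312 → 23.1300 [stop]  node(6,4) S=157.6508 payoff=0.0000 vs cont=5.7452 → 5.7452 [wait]  node(6,5) S=186.7020 payoff=0.0000 vs cont=0.0000 → 0.0000 [wait]  node(6,6) S=221.1067 payoff=0.0000 vs cont=0.0000 → 0.0000 [wait]  ⇒ S*(6)=133.1200
t_5: node(5,0) S=87.2190 payoff=69.0310 vs cont=68.6322 → 69.0310 [stop]  node(5,1) S=103.2914 payoff=52.9586 vs cont=52.5598 → 52.9586 [stop]  node(5,2) S=122.3255 payoff=33.9245 vs cont=33.5257 → 33.9245 [stop]  node(5,3) S=144.8671 payoff=11.3829 vs cont=14.5051 → 14.5051 [wait]  node(5,4) S=171.5626 payoff=0.0000 vs cont=2.8998 → 2.8998 [wait]  node(5,5) S=203.1774 payoff=0.0000 vs cont=0.0000 → 0.0000 [wait]  ⇒ S*(5)=122.3255
t_4: node(4,0) S=94.9156 payoff=61.3344 vs cont=60.9356 → 61.3344 [stop]  node(4,1) S=112.4062 payoff=43.8438 vs cont=43.4450 → 43.8438 [stop]  node(4,2) S=133.1200 payoff=23.1300 vs cont=24.2696 → 24.2696 [wait]  node(4,3) S=157.6508 payoff=0.0000 vs cont=8.7499 → 8.7499 [wait]  node(4,4) S=186.7020 payoff=0.0000 vs cont=1.4636 → 1.4636 [wait]  ⇒ S*(4)=112.4062
t_3: node(3,0) S=103.2914 payoff=52.9586 vs cont=52.5598 → 52.9586 [stop]  node(3,1) S=122.3255 payoff=33.9245 vs cont=34.0872 → 34.0872 [wait]  node(3,2) S=144.8671 payoff=11.3829 vs cont=16.5608 → 16.5608 [wait]  node(3,3) S=171.5626 payoff=0.0000 vs cont=5.1374 → 5.1374 [wait]  ⇒ S*(3)=103.2914
t_2: node(2,0) S=112.4062 payoff=43.8438 vs cont=43.5251 → 43.8438 [stop]  node(2,1) S=133.1200 payoff=23.1300 vs cont=25.3646 → 25.3646 [wait]  node(2,2) S=157.6508 payoff=0.0000 vs cont=10.8900 → 10.8900 [wait]  ⇒ S*(2)=112.4062
t_1: node(1,0) S=122.3255 payoff=33.9245 vs cont=34.6268 → 34.6268 [wait]  node(1,1) S=144.8671 payoff=11.3829 vs cont=18.1679 → 18.1679 [wait]  ⇒ S*(1)=-
t_0: node(0,0) S=133.1200 payoff=23.1300 vs cont=26.4287 → 26.4287 [wait]  ⇒ S*(0)=-

price = 26.4287
boundary = - - 112.4062 103.2914 112.4062 122.3255 133.1200
tree:
26.4287
34.6268 18.1679
43.8438 25.3646 10.8900
52.9586 34.0872 16.5608 5.1374
61.3344 43.8438 24.2696 8.7499 1.4636
69.0310 52.9586 33.9245 14.5051 2.8998 0.0000
76.1035 61.3344 43.8438 23.1300 5.7452 0.0000 0.0000
82.6025 69.0310 52.9586 33.9245 11.3829 0.0000 0.0000 0.0000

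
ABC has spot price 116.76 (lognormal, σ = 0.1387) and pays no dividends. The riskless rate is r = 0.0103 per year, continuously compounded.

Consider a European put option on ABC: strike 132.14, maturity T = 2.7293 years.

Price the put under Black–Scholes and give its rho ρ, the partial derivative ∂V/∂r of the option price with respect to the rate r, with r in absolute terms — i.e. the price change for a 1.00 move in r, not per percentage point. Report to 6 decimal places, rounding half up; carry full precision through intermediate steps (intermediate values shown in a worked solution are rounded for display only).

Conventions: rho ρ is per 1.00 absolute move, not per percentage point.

σ√T = 0.1387·√2.7293 = 0.229141
d₁ = (ln(S/K) + (r+σ²/2)T) / (σ√T) = (ln(116.76/132.14) + (0.0103+0.1387²/2)·2.7293) / 0.229141 = (-0.123741 + 0.054365) / 0.229141 = -0.302770
d₂ = d₁ − σ√T = -0.302770 − 0.229141 = -0.531911
e^{−rT} = 0.972280
N(−d₁) = 0.618967,  N(−d₂) = 0.702606
Put price V = K·e^{−rT}·N(−d₂) − S·N(−d₁) = 90.268744 − 72.270638 = 17.998106
ρ = −K·T·e^{−rT}·N(−d₂) = -246.370484

price = 17.998106
ρ = -246.370484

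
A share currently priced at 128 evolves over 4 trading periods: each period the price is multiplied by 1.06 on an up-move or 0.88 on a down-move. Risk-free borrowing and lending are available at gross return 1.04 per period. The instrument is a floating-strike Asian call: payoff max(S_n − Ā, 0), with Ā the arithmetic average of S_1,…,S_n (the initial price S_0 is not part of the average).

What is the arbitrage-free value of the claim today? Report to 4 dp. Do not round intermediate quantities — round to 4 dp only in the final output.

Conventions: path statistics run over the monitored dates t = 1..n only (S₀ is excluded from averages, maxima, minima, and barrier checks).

With p* = (R−d)/(u−d) = 0.8889, sum probability × payoff across the paths and divide by R^4.
Enumerate all 2^4 = 16 price paths (U = up ×1.06, D = down ×0.88); each path with k up-moves has probability p*^k·(1−p*)^(4−k).
DDDD: Ā=93.9382, payoff=0.0000, prob=0.000152
UDDD: Ā=113.1528, payoff=0.0000, prob=0.001219
DUDD: Ā=107.3928, payoff=0.0000, prob=0.001219
UUDD: Ā=129.3595, payoff=0.0000, prob=0.009755
DDUD: Ā=102.3240, payoff=0.0000, prob=0.001219
UDUD: Ā=123.2539, payoff=0.0000, prob=0.009755
DUUD: Ā=117.4939, payoff=0.0000, prob=0.009755
UUUD: Ā=141.5267, payoff=0.0000, prob=0.078037
DDDU: Ā=97.8634, payoff=0.0000, prob=0.001219
UDDU: Ā=117.8810, payoff=0.0000, prob=0.009755
DUDU: Ā=112.1210, payoff=0.0000, prob=0.009755
UUDU: Ā=135.0548, payoff=0.0000, prob=0.078037
DDUU: Ā=107.0522, payoff=4.3227, prob=0.009755
UDUU: Ā=128.9492, payoff=5.2069, prob=0.078037
DUUU: Ā=123.1892, payoff=10.9669, prob=0.078037
UUUU: Ā=148.3870, payoff=13.2101, prob=0.624295
Price = Σ prob·payoff / R^4 = 9.551298 / 1.169859 = 8.1645

price = 8.1645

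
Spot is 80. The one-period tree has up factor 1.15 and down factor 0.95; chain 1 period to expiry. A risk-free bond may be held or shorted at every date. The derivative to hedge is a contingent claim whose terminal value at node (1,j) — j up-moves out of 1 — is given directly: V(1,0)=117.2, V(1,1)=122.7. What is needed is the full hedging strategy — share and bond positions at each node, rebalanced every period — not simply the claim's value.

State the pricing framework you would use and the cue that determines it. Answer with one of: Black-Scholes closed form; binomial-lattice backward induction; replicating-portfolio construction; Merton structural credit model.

Key observation: a price alone would not answer the question — the per-node share/bond construction on the spot-80, 1.15/0.95 tree is required, and only the replicating-portfolio method yields it.

framework: replicating-portfolio construction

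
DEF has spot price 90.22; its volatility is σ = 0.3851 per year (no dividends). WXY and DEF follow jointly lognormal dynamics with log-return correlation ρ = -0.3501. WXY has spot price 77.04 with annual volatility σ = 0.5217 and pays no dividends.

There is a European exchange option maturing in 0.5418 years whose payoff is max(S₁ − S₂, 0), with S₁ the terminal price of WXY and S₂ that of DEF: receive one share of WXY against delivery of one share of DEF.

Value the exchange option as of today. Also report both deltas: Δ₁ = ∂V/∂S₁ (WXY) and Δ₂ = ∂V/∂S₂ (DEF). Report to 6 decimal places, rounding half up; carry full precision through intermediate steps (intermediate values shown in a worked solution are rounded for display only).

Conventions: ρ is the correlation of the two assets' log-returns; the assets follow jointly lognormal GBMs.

exchange price = 12.295509
Δ1 = 0.495723
Δ2 = -0.287021

σ_eff = √(σ₁² + σ₂² − 2ρσ₁σ₂) = √(0.5217² + 0.3851² − 2·-0.3501·0.5217·0.3851) = 0.749098
d₁ = (ln(S₁/S₂) + (q₂ − q₁ + σ_eff²/2)T) / (σ_eff√T) = (ln(77.04/90.22) + (0.0 − 0.0 + 0.280574)·0.5418) / 0.551389 = -0.010721
d₂ = d₁ − σ_eff√T = -0.010721 − 0.551389 = -0.562110
N(d₁) = 0.495723,  N(d₂) = 0.287021
V = S₁·e^{−q₁T}·N(d₁) − S₂·e^{−q₂T}·N(d₂) = 38.190502 − 25.894992 = 12.295509
Key observation: r never enters — measured in units of DEF, the claim is a call on S₁/S₂ struck at 1, so only the dividend yields and σ_eff matter.
Δ₁ = e^{−q₁T}·N(d₁) = 0.495723;  Δ₂ = −e^{−q₂T}·N(d₂) = -0.287021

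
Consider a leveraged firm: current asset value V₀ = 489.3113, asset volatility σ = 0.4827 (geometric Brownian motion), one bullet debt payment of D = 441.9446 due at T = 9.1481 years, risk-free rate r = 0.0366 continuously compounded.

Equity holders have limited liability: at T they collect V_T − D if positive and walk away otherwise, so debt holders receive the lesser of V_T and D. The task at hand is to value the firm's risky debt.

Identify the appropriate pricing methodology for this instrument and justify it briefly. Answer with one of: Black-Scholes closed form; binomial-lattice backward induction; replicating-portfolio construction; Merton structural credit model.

framework: Merton structural credit model

Key observation: the question is about default risk generated by asset-value dynamics against a debt face of 441.9446 — the structural framework prices exactly that.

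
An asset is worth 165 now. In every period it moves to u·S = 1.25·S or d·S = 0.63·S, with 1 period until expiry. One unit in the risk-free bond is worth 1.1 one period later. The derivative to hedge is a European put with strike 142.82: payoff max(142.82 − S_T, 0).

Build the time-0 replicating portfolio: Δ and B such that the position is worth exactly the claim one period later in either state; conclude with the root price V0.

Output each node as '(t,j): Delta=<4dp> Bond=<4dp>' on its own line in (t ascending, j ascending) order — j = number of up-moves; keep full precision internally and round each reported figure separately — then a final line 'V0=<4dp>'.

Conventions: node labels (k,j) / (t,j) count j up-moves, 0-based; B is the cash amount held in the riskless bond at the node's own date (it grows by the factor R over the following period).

(0,0): Delta=-0.3800 Bond=71.2427
V0=8.5491

Arbitrage-free pricing uses the up-move probability p* = (R−d)/(u−d) = 0.7581, discounting each step at R = 1.1.
Payoffs at expiry: V(1,0)=38.8700, V(1,1)=0.0000
(0,0): S=165.0000. Δ = (V_up−V_dn)/(S_up−S_dn) = (0.0000−38.8700)/(206.2500−103.9500) = -0.3800. V = [p*·0.0000 + (1−p*)·38.8700]/1.1 = 8.5491. B = V − Δ·S = 71.2427.
As a check, the time-0 holding Δ(0,0)·S0 + B(0,0) comes to 8.5491 — exactly V0.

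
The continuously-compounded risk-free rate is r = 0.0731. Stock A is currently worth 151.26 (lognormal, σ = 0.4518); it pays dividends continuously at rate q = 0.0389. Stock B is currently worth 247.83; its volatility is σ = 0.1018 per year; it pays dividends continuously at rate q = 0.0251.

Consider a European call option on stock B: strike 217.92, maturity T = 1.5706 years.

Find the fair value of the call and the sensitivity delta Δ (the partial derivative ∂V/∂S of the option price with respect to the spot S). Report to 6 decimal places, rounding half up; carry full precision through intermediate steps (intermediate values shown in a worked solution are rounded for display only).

price = 44.605295
Δ = 0.915033

σ√T = 0.1018·√1.5706 = 0.127579
d₁ = (ln(S/K) + (r−q+σ²/2)T) / (σ√T) = (ln(247.83/217.92) + (0.0731−0.0251+0.1018²/2)·1.5706) / 0.127579 = (0.128615 + 0.083527) / 0.127579 = 1.662824
d₂ = d₁ − σ√T = 1.662824 − 0.127579 = 1.535244
e^{−rT} = 0.891535
e^{−qT} = 0.961345
N(d₁) = 0.951826,  N(d₂) = 0.937638
Call price V = S·e^{−qT}·N(d₁) − K·e^{−rT}·N(d₂) = 226.772672 − 182.167377 = 44.605295
Δ = e^{−qT}·N(d₁) = 0.915033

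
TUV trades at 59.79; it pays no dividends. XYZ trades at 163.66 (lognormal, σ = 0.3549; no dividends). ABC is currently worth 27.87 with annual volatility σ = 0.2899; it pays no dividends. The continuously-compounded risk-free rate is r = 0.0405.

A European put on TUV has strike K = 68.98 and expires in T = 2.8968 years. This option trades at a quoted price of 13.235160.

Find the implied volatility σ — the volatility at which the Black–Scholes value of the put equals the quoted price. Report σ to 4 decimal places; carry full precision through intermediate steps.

At σ = 0.3060 the Black–Scholes value reproduces the quote:
σ√T = 0.306·√2.8968 = 0.520812
d₁ = (ln(S/K) + (r+σ²/2)T) / (σ√T) = (ln(59.79/68.98) + (0.0405+0.306²/2)·2.8968) / 0.520812 = (-0.142978 + 0.252943) / 0.520812 = 0.211141
d₂ = d₁ − σ√T = 0.211141 − 0.520812 = -0.309671
e^{−rT} = 0.889300
N(−d₁) = 0.416389,  N(−d₂) = 0.621594
V = K·e^{−rT}·N(−d₂) − S·N(−d₁) = 38.131040 − 24.895880 = 13.235160 (matching the quote); vega is positive throughout, so no other σ reproduces this price

sigma = 0.3060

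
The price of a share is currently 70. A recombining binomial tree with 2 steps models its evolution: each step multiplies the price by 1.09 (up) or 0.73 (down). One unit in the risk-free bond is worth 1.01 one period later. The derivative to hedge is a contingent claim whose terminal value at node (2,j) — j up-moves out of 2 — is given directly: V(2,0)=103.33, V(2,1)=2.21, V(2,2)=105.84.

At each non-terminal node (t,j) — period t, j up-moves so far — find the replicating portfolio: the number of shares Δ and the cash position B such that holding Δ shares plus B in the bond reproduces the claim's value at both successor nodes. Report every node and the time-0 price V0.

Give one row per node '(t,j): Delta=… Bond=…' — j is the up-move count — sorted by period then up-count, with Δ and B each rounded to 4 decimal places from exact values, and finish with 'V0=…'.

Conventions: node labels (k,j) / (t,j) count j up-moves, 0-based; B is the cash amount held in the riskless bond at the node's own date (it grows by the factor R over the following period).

(0,0): Delta=2.2839 Bond=-91.3573
(1,0): Delta=-5.4968 Bond=305.3256
(1,1): Delta=3.7728 Bond=-205.8699
V0=68.5162

Arbitrage-free pricing uses the up-move probability p* = (R−d)/(u−d) = 0.7778, discounting each step at R = 1.01.
At maturity the claim pays: V(2,0)=103.3300, V(2,1)=2.2100, V(2,2)=105.8400
Node (1,0) S=51.1000: V=(p*·2.2100+(1−p*)·103.3300)/1.01=24.4367; Δ=(2.2100−103.3300)/(55.6990−37.3030)=-5.4968; B=V−Δ·S=305.3256
Node (1,1) S=76.3000: V=(p*·105.8400+(1−p*)·2.2100)/1.01=81.9912; Δ=(105.8400−2.2100)/(83.1670−55.6990)=3.7728; B=V−Δ·S=-205.8699
Node (0,0) S=70.0000: V=(p*·81.9912+(1−p*)·24.4367)/1.01=68.5162; Δ=(81.9912−24.4367)/(76.3000−51.1000)=2.2839; B=V−Δ·S=-91.3573
Check: Δ(0,0)·S0 + B(0,0) = 68.5162 = V0.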